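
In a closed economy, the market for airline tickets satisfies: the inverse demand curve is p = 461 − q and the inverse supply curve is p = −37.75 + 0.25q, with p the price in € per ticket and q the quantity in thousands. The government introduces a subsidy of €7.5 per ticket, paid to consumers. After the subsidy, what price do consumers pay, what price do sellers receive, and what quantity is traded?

Consumers pay €56; sellers receive €63.5; quantity = 405.

Inverting to q(p) form: qd = 461 − p; qs = 4p + 151.
Without the subsidy, 461 − p = 4p + 151 gives 5p = 310, so p* = €62 and q* = 399.
With a per-unit subsidy paid to consumers, each effectively pays p − 7.5, so demand becomes qd = 461 − (p − 7.5).
New equilibrium: consumers pay €56, sellers receive €63.5, q = 405. (Wedge: pb − ps = −7.5.)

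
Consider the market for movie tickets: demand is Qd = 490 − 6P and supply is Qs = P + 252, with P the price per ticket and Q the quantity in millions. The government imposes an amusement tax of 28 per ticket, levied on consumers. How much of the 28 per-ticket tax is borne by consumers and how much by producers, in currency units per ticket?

Without the tax, 490 − 6P = P + 252 gives 7P = 238, so P* = 34 and Q* = 286.
With the tax collected from consumers, demand (in seller-price terms) shifts: Qd = 490 − 6(P + 28).
Solving gives Q = 262 with consumers paying 38 and producers receiving 10 (the 28 wedge).
Burden on consumers: 4; on producers: 24. (They sum to 28.)

Consumers bear 4 per ticket; producers bear 24 per ticket.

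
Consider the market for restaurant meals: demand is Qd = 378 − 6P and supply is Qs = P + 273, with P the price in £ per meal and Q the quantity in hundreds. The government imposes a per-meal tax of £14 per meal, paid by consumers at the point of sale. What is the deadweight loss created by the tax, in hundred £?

Deadweight loss = £84 hundred.

Before the tax: set 378 − 6P = P + 273 → P* = £15, Q* = 288.
With the tax collected from consumers, demand (in seller-price terms) shifts: Qd = 378 − 6(P + 14).
New equilibrium: consumers pay £17, producers receive £3, Q = 276. (Wedge: Pb − Ps = 14.)
Quantity falls by |ΔQ| = |288 − 276| = 12.
DWL = ½ · t · |ΔQ| = ½ · 14 · 12 = £84.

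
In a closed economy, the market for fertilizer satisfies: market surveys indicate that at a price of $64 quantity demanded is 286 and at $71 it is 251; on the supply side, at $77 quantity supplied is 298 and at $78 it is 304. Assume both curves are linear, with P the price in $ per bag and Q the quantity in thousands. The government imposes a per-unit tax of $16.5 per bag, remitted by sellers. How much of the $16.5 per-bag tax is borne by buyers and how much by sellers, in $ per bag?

Demand slope: (251 − 286)/(71 − 64) = -5, so Qd = 606 − 5P.
Supply slope: (304 − 298)/(78 − 77) = 6, so Qs = 6P − 164.
Before the tax: set 606 − 5P = 6P − 164 → P* = $70, Q* = 256.
With the tax collected from sellers, supply shifts: Qs = 6(P − 16.5) − 164.
New equilibrium: buyers pay $79, sellers receive $62.5, Q = 211. (Wedge: Pb − Ps = 16.5.)
Burden on buyers: $9; on sellers: $7.5. (They sum to $16.5.)
The less price-elastic side of the market bears the larger share of a per-unit tax.

Buyers bear $9 per bag; sellers bear $7.5 per bag.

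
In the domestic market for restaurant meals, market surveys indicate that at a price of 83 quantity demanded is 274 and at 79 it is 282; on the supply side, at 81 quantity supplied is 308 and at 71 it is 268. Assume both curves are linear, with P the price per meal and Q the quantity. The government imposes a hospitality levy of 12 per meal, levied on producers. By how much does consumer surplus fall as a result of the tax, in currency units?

Demand slope: (282 − 274)/(79 − 83) = -2, so Qd = 440 − 2P.
Supply slope: (268 − 308)/(71 − 81) = 4, so Qs = 4P − 16.
Without the tax, 440 − 2P = 4P − 16 gives 6P = 456, so P* = 76 and Q* = 288.
With the tax collected from producers, supply shifts: Qs = 4(P − 12) − 16.
New equilibrium: consumers pay 84, producers receive 72, Q = 272. (Wedge: Pb − Ps = 12.)
ΔCS is the trapezoid between Q = 272 and Q = 288 of height 8: ½ · (288 + 272) · 8 = 2240.

Consumer surplus falls by 2240.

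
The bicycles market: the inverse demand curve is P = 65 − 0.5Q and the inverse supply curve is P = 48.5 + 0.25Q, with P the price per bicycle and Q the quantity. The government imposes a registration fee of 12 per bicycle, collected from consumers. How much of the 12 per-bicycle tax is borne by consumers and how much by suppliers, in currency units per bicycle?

Inverting to Q(P) form: Qd = 130 − 2P; Qs = 4P − 194.
Before the tax: set 130 − 2P = 4P − 194 → P* = 54, Q* = 22.
With the tax collected from consumers, demand (in seller-price terms) shifts: Qd = 130 − 2(P + 12).
New equilibrium: consumers pay 62, suppliers receive 50, Q = 6. (Wedge: Pb − Ps = 12.)
Burden on consumers: 8; on suppliers: 4. (They sum to 12.)

Consumers bear 8 per bicycle; suppliers bear 4 per bicycle.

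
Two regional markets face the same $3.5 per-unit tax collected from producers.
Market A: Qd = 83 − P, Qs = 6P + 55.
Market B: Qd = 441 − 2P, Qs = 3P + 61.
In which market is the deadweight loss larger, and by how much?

Market A: pre-tax P* = $4, Q* = 79; post-tax Q = 76; deadweight loss = $5.25.
Market B: pre-tax P* = $76, Q* = 289; post-tax Q = 284.8; deadweight loss = $7.35.
Difference: $5.25 vs $7.35 → market B is larger by $2.1.

Market B, by $2.1.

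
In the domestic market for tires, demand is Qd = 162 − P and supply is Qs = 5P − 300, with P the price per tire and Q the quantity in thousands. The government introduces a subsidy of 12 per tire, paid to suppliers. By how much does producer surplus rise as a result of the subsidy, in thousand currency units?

Before the subsidy: set 162 − P = 5P − 300 → P* = 77, Q* = 85.
With a per-unit subsidy paid to suppliers, each receives P + 12 per unit sold, so supply becomes Qs = 5(P + 12) − 300.
Solving gives Q = 95 with consumers paying 67 and suppliers receiving 79 (the 12 wedge).
ΔPS is the trapezoid between Q = 95 and Q = 85 of height 2: ½ · (85 + 95) · 2 = 180.

Producer surplus rises by 180 thousand.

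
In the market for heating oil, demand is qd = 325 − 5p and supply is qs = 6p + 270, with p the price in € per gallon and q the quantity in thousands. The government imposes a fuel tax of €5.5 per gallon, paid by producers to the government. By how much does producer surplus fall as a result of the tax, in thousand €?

Without the tax, 325 − 5p = 6p + 270 gives 11p = 55, so p* = €5 and q* = 300.
With the tax collected from producers, supply shifts: qs = 6(p − 5.5) + 270.
Solving gives q = 285 with consumers paying €8 and producers receiving €2.5 (the €5.5 wedge).
ΔPS is the trapezoid between Q = 285 and Q = 300 of height €2.5: ½ · (300 + 285) · 2.5 = €731.25.

Producer surplus falls by €731.25 thousand.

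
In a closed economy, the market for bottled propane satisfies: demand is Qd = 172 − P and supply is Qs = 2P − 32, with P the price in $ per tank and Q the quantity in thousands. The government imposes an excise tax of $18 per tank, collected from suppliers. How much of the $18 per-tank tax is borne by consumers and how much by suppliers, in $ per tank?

Consumers bear $12 per tank; suppliers bear $6 per tank.

Before the tax: set 172 − P = 2P − 32 → P* = $68, Q* = 104.
With the tax collected from suppliers, supply shifts: Qs = 2(P − 18) − 32.
New equilibrium: consumers pay $80, suppliers receive $62, Q = 92. (Wedge: Pb − Ps = 18.)
Burden on consumers: $12; on suppliers: $6. (They sum to $18.)
The less price-elastic side of the market bears the larger share of a per-unit tax.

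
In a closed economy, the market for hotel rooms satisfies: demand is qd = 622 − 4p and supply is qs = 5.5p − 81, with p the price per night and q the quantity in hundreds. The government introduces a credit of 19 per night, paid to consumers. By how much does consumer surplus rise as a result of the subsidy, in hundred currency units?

Consumer surplus rises by 3828 hundred.

Without the subsidy, 622 − 4p = 5.5p − 81 gives 9.5p = 703, so p* = 74 and q* = 326.
With a per-unit subsidy paid to consumers, each effectively pays p − 19, so demand becomes qd = 622 − 4(p − 19).
Solving gives q = 370 with consumers paying 63 and suppliers receiving 82 (the 19 wedge).
ΔCS is the trapezoid between Q = 370 and Q = 326 of height 11: ½ · (326 + 370) · 11 = 3828.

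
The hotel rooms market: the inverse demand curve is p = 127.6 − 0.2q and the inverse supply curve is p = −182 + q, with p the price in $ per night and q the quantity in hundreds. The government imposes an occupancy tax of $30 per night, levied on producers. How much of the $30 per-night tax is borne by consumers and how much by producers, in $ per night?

Rewrite in direct form: qd = 638 − 5p and qs = p + 182.
Before the tax: set 638 − 5p = p + 182 → p* = $76, q* = 258.
With the tax collected from producers, supply shifts: qs = (p − 30) + 182.
New equilibrium: consumers pay $81, producers receive $51, q = 233. (Wedge: pb − ps = 30.)
Burden on consumers: $5; on producers: $25. (They sum to $30.)

Consumers bear $5 per night; producers bear $25 per night.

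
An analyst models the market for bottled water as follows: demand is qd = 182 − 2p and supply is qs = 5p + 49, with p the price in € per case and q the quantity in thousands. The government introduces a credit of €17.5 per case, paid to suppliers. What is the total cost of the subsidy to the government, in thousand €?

Before the subsidy: set 182 − 2p = 5p + 49 → p* = €19, q* = 144.
With a per-unit subsidy paid to suppliers, each receives p + 17.5 per unit sold, so supply becomes qs = 5(p + 17.5) + 49.
New equilibrium: buyers pay €6.5, suppliers receive €24, q = 169. (Wedge: pb − ps = −17.5.)
Outlay = t · Q = 17.5 · 169 = €2957.5.

Government outlay = €2957.5 thousand.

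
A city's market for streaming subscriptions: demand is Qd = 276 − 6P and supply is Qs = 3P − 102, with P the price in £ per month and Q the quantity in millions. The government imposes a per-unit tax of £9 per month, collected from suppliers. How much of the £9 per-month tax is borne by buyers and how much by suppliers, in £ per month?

Buyers bear £3 per month; suppliers bear £6 per month.

Before the tax: set 276 − 6P = 3P − 102 → P* = £42, Q* = 24.
With the tax collected from suppliers, supply shifts: Qs = 3(P − 9) − 102.
New equilibrium: buyers pay £45, suppliers receive £36, Q = 6. (Wedge: Pb − Ps = 9.)
Burden on buyers: £3; on suppliers: £6. (They sum to £9.)
The less price-elastic side of the market bears the larger share of a per-unit tax.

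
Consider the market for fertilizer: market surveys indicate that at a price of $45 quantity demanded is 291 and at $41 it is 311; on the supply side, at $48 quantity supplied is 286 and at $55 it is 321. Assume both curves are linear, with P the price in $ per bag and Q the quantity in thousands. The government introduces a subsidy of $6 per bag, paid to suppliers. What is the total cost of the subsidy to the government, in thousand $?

Demand slope: (311 − 291)/(41 − 45) = -5, so Qd = 516 − 5P.
Supply slope: (321 − 286)/(55 − 48) = 5, so Qs = 5P + 46.
Before the subsidy: set 516 − 5P = 5P + 46 → P* = $47, Q* = 281.
With a per-unit subsidy paid to suppliers, each receives P + 6 per unit sold, so supply becomes Qs = 5(P + 6) + 46.
Solving gives Q = 296 with consumers paying $44 and suppliers receiving $50 (the $6 wedge).
Outlay = t · Q = 6 · 296 = $1776.

Government outlay = $1776 thousand.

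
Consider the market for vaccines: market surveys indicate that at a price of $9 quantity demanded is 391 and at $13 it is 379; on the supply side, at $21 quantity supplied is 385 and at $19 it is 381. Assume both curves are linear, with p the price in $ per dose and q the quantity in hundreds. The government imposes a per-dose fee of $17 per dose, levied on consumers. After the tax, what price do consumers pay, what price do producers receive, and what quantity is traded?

Consumers pay $21.8; producers receive $4.8; quantity = 352.6.

Demand slope: (379 − 391)/(13 − 9) = -3, so qd = 418 − 3p.
Supply slope: (381 − 385)/(19 − 21) = 2, so qs = 2p + 343.
Before the tax: set 418 − 3p = 2p + 343 → p* = $15, q* = 373.
With the tax collected from consumers, demand (in seller-price terms) shifts: qd = 418 − 3(p + 17).
New equilibrium: consumers pay $21.8, producers receive $4.8, q = 352.6. (Wedge: pb − ps = 17.)
The less price-elastic side of the market bears the larger share of a per-unit tax.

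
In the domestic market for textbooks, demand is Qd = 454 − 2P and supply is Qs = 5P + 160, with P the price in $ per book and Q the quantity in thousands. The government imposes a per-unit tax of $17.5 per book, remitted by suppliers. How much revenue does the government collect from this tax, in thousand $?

Tax revenue = $6037.5 thousand.

Before the tax: set 454 − 2P = 5P + 160 → P* = $42, Q* = 370.
With the tax collected from suppliers, supply shifts: Qs = 5(P − 17.5) + 160.
New equilibrium: buyers pay $54.5, suppliers receive $37, Q = 345. (Wedge: Pb − Ps = 17.5.)
Revenue = t · Q = 17.5 · 345 = $6037.5.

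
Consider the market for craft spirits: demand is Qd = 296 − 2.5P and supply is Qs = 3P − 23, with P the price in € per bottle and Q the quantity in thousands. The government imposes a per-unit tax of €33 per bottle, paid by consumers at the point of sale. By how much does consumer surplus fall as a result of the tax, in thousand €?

Consumer surplus falls by €2313 thousand.

Before the tax: set 296 − 2.5P = 3P − 23 → P* = €58, Q* = 151.
With the tax collected from consumers, demand (in seller-price terms) shifts: Qd = 296 − 2.5(P + 33).
New equilibrium: consumers pay €76, suppliers receive €43, Q = 106. (Wedge: Pb − Ps = 33.)
ΔCS is the trapezoid between Q = 106 and Q = 151 of height €18: ½ · (151 + 106) · 18 = €2313.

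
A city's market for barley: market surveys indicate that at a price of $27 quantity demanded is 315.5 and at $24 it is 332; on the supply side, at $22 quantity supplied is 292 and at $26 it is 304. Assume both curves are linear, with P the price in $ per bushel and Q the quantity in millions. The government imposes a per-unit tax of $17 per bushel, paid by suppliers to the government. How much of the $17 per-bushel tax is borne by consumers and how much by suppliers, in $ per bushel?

Consumers bear $6 per bushel; suppliers bear $11 per bushel.

Demand slope: (332 − 315.5)/(24 − 27) = -5.5, so Qd = 464 − 5.5P.
Supply slope: (304 − 292)/(26 − 22) = 3, so Qs = 3P + 226.
Before the tax: set 464 − 5.5P = 3P + 226 → P* = $28, Q* = 310.
With the tax collected from suppliers, supply shifts: Qs = 3(P − 17) + 226.
New equilibrium: consumers pay $34, suppliers receive $17, Q = 277. (Wedge: Pb − Ps = 17.)
Burden on consumers: $6; on suppliers: $11. (They sum to $17.)
The less price-elastic side of the market bears the larger share of a per-unit tax.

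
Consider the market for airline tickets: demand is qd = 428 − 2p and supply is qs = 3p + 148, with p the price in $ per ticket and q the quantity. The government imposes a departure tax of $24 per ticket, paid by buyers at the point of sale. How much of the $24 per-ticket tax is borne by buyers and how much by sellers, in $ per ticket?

Without the tax, 428 − 2p = 3p + 148 gives 5p = 280, so p* = $56 and q* = 316.
With the tax collected from buyers, demand (in seller-price terms) shifts: qd = 428 − 2(p + 24).
New equilibrium: buyers pay $70.4, sellers receive $46.4, q = 287.2. (Wedge: pb − ps = 24.)
Burden on buyers: $14.4; on sellers: $9.6. (They sum to $24.)
The less price-elastic side of the market bears the larger share of a per-unit tax.

Buyers bear $14.4 per ticket; sellers bear $9.6 per ticket.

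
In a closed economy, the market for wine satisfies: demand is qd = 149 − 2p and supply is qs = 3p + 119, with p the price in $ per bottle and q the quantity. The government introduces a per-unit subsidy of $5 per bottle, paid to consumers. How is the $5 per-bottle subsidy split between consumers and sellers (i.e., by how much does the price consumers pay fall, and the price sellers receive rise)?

Without the subsidy, 149 − 2p = 3p + 119 gives 5p = 30, so p* = $6 and q* = 137.
With a per-unit subsidy paid to consumers, each effectively pays p − 5, so demand becomes qd = 149 − 2(p − 5).
New equilibrium: consumers pay $3, sellers receive $8, q = 143. (Wedge: pb − ps = −5.)
Gain to consumers: $3; to sellers: $2. (They sum to $5.)

Consumers gain $3 per bottle; sellers gain $2 per bottle.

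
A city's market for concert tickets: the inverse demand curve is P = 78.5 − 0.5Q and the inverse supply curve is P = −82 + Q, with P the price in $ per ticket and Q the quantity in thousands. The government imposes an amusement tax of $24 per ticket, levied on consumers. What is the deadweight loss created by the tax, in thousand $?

Rewrite in direct form: Qd = 157 − 2P and Qs = P + 82.
Without the tax, 157 − 2P = P + 82 gives 3P = 75, so P* = $25 and Q* = 107.
With the tax collected from consumers, demand (in seller-price terms) shifts: Qd = 157 − 2(P + 24).
Solving gives Q = 91 with consumers paying $33 and producers receiving $9 (the $24 wedge).
Quantity falls by |ΔQ| = |107 − 91| = 16.
DWL = ½ · t · |ΔQ| = ½ · 24 · 16 = $192.

Deadweight loss = $192 thousand.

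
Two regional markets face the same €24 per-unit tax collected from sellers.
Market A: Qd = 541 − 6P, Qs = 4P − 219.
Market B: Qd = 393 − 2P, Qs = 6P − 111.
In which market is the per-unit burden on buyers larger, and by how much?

Market B, by €8.4.

Market A: pre-tax P* = €76, Q* = 85; post-tax Q = 27.4; per-unit burden on buyers = €9.6.
Market B: pre-tax P* = €63, Q* = 267; post-tax Q = 231; per-unit burden on buyers = €18.
Difference: €9.6 vs €18 → market B is larger by €8.4.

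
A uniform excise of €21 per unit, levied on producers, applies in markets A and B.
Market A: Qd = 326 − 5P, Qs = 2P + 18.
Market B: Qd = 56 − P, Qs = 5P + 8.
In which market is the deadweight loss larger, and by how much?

Market A, by €131.25.

Market A: pre-tax P* = €44, Q* = 106; post-tax Q = 76; deadweight loss = €315.
Market B: pre-tax P* = €8, Q* = 48; post-tax Q = 30.5; deadweight loss = €183.75.
Difference: €315 vs €183.75 → market A is larger by €131.25.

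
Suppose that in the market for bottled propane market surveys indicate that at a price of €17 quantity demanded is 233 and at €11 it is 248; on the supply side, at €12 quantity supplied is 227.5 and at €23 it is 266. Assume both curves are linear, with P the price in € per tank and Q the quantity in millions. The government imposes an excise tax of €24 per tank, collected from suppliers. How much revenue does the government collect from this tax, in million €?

Demand slope: (248 − 233)/(11 − 17) = -2.5, so Qd = 275.5 − 2.5P.
Supply slope: (266 − 227.5)/(23 − 12) = 3.5, so Qs = 3.5P + 185.5.
Before the tax: set 275.5 − 2.5P = 3.5P + 185.5 → P* = €15, Q* = 238.
With the tax collected from suppliers, supply shifts: Qs = 3.5(P − 24) + 185.5.
New equilibrium: buyers pay €29, suppliers receive €5, Q = 203. (Wedge: Pb − Ps = 24.)
Revenue = t · Q = 24 · 203 = €4872.

Tax revenue = €4872 million.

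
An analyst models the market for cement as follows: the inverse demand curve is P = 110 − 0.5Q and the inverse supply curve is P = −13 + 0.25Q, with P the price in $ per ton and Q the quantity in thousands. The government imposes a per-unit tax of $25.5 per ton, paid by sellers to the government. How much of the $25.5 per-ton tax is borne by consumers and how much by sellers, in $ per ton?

Consumers bear $17 per ton; sellers bear $8.5 per ton.

Rewrite in direct form: Qd = 220 − 2P and Qs = 4P + 52.
Before the tax: set 220 − 2P = 4P + 52 → P* = $28, Q* = 164.
With the tax collected from sellers, supply shifts: Qs = 4(P − 25.5) + 52.
New equilibrium: consumers pay $45, sellers receive $19.5, Q = 130. (Wedge: Pb − Ps = 25.5.)
Burden on consumers: $17; on sellers: $8.5. (They sum to $25.5.)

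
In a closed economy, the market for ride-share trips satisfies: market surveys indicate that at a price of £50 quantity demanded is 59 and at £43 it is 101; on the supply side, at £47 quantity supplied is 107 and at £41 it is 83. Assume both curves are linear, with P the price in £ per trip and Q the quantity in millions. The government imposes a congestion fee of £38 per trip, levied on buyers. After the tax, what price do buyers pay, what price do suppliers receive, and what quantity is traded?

Buyers pay £59.2; suppliers receive £21.2; quantity = 3.8.

Demand slope: (101 − 59)/(43 − 50) = -6, so Qd = 359 − 6P.
Supply slope: (83 − 107)/(41 − 47) = 4, so Qs = 4P − 81.
Before the tax: set 359 − 6P = 4P − 81 → P* = £44, Q* = 95.
With the tax collected from buyers, demand (in seller-price terms) shifts: Qd = 359 − 6(P + 38).
New equilibrium: buyers pay £59.2, suppliers receive £21.2, Q = 3.8. (Wedge: Pb − Ps = 38.)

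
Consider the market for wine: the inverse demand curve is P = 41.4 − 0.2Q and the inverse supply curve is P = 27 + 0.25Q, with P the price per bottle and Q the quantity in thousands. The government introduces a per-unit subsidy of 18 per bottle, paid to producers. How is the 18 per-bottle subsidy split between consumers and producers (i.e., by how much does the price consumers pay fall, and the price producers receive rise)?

Consumers gain 8 per bottle; producers gain 10 per bottle.

Inverting to Q(P) form: Qd = 207 − 5P; Qs = 4P − 108.
Without the subsidy, 207 − 5P = 4P − 108 gives 9P = 315, so P* = 35 and Q* = 32.
With a per-unit subsidy paid to producers, each receives P + 18 per unit sold, so supply becomes Qs = 4(P + 18) − 108.
New equilibrium: consumers pay 27, producers receive 45, Q = 72. (Wedge: Pb − Ps = −18.)
Gain to consumers: 8; to producers: 10. (They sum to 18.)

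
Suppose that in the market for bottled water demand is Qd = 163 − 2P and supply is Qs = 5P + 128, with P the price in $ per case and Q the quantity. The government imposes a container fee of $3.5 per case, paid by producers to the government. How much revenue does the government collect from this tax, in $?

Before the tax: set 163 − 2P = 5P + 128 → P* = $5, Q* = 153.
With the tax collected from producers, supply shifts: Qs = 5(P − 3.5) + 128.
Solving gives Q = 148 with consumers paying $7.5 and producers receiving $4 (the $3.5 wedge).
Revenue = t · Q = 3.5 · 148 = $518.

Tax revenue = $518.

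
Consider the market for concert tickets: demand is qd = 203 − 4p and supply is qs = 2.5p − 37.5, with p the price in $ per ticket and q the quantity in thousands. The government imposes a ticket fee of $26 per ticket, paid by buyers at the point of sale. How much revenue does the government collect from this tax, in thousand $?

Without the tax, 203 − 4p = 2.5p − 37.5 gives 6.5p = 240.5, so p* = $37 and q* = 55.
With the tax collected from buyers, demand (in seller-price terms) shifts: qd = 203 − 4(p + 26).
Solving gives q = 15 with buyers paying $47 and producers receiving $21 (the $26 wedge).
Revenue = t · Q = 26 · 15 = $390.

Tax revenue = $390 thousand.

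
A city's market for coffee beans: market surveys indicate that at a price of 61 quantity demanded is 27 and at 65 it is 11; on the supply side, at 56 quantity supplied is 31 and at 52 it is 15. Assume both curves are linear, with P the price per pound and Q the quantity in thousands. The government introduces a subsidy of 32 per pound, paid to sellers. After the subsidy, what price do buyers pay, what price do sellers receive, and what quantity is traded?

Buyers pay 42; sellers receive 74; quantity = 103.

Demand slope: (11 − 27)/(65 − 61) = -4, so Qd = 271 − 4P.
Supply slope: (15 − 31)/(52 − 56) = 4, so Qs = 4P − 193.
Before the subsidy: set 271 − 4P = 4P − 193 → P* = 58, Q* = 39.
With a per-unit subsidy paid to sellers, each receives P + 32 per unit sold, so supply becomes Qs = 4(P + 32) − 193.
New equilibrium: buyers pay 42, sellers receive 74, Q = 103. (Wedge: Pb − Ps = −32.)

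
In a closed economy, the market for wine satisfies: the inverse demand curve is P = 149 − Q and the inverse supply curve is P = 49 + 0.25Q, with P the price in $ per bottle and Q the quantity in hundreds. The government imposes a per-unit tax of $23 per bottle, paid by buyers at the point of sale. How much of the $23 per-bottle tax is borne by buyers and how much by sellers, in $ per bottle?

Buyers bear $18.4 per bottle; sellers bear $4.6 per bottle.

Inverting to Q(P) form: Qd = 149 − P; Qs = 4P − 196.
Before the tax: set 149 − P = 4P − 196 → P* = $69, Q* = 80.
With the tax collected from buyers, demand (in seller-price terms) shifts: Qd = 149 − (P + 23).
Solving gives Q = 61.6 with buyers paying $87.4 and sellers receiving $64.4 (the $23 wedge).
Burden on buyers: $18.4; on sellers: $4.6. (They sum to $23.)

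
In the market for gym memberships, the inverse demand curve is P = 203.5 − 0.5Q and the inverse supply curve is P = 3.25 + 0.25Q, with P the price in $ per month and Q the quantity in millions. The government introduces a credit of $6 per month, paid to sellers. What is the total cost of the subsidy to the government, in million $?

Government outlay = $1650 million.

Inverting to Q(P) form: Qd = 407 − 2P; Qs = 4P − 13.
Without the subsidy, 407 − 2P = 4P − 13 gives 6P = 420, so P* = $70 and Q* = 267.
With a per-unit subsidy paid to sellers, each receives P + 6 per unit sold, so supply becomes Qs = 4(P + 6) − 13.
New equilibrium: consumers pay $66, sellers receive $72, Q = 275. (Wedge: Pb − Ps = −6.)
Outlay = t · Q = 6 · 275 = $1650.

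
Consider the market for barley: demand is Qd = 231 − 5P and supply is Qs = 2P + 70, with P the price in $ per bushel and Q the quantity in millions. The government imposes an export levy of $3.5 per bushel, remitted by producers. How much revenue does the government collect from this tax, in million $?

Tax revenue = $388.5 million.

Without the tax, 231 − 5P = 2P + 70 gives 7P = 161, so P* = $23 and Q* = 116.
With the tax collected from producers, supply shifts: Qs = 2(P − 3.5) + 70.
Solving gives Q = 111 with buyers paying $24 and producers receiving $20.5 (the $3.5 wedge).
Revenue = t · Q = 3.5 · 111 = $388.5.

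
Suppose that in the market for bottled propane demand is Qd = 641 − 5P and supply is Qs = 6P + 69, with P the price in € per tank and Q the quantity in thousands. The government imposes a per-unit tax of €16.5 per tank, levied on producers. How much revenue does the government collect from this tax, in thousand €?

Tax revenue = €5544 thousand.

Before the tax: set 641 − 5P = 6P + 69 → P* = €52, Q* = 381.
With the tax collected from producers, supply shifts: Qs = 6(P − 16.5) + 69.
New equilibrium: consumers pay €61, producers receive €44.5, Q = 336. (Wedge: Pb − Ps = 16.5.)
Revenue = t · Q = 16.5 · 336 = €5544.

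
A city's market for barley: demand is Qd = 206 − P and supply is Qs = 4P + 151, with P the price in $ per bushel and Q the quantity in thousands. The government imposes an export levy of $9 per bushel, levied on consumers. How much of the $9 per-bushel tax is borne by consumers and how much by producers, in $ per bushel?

Consumers bear $7.2 per bushel; producers bear $1.8 per bushel.

Before the tax: set 206 − P = 4P + 151 → P* = $11, Q* = 195.
With the tax collected from consumers, demand (in seller-price terms) shifts: Qd = 206 − (P + 9).
New equilibrium: consumers pay $18.2, producers receive $9.2, Q = 187.8. (Wedge: Pb − Ps = 9.)
Burden on consumers: $7.2; on producers: $1.8. (They sum to $9.)
The less price-elastic side of the market bears the larger share of a per-unit tax.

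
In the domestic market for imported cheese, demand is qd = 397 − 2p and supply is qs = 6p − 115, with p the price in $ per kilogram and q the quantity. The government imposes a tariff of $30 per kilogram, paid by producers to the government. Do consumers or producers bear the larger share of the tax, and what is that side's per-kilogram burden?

Before the tax: set 397 − 2p = 6p − 115 → p* = $64, q* = 269.
With the tax collected from producers, supply shifts: qs = 6(p − 30) − 115.
Solving gives q = 224 with consumers paying $86.5 and producers receiving $56.5 (the $30 wedge).
Per-kilogram burden: consumers $22.5, producers $7.5.
Consumers take the larger share because demand is less price-elastic here (demand slope 2 vs supply slope 6).
The less price-elastic side of the market bears the larger share of a per-unit tax.

Consumers bear the larger share: $22.5 per kilogram.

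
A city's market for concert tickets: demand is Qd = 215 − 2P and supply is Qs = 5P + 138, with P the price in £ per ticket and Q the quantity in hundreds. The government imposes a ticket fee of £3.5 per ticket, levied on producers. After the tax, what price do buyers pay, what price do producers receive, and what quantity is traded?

Before the tax: set 215 − 2P = 5P + 138 → P* = £11, Q* = 193.
With the tax collected from producers, supply shifts: Qs = 5(P − 3.5) + 138.
New equilibrium: buyers pay £13.5, producers receive £10, Q = 188. (Wedge: Pb − Ps = 3.5.)

Buyers pay £13.5; producers receive £10; quantity = 188.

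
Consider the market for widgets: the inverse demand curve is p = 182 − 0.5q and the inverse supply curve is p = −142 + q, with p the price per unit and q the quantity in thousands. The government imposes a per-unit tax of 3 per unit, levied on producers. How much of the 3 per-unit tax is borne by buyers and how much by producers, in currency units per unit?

Inverting to q(p) form: qd = 364 − 2p; qs = p + 142.
Without the tax, 364 − 2p = p + 142 gives 3p = 222, so p* = 74 and q* = 216.
With the tax collected from producers, supply shifts: qs = (p − 3) + 142.
New equilibrium: buyers pay 75, producers receive 72, q = 214. (Wedge: pb − ps = 3.)
Burden on buyers: 1; on producers: 2. (They sum to 3.)

Buyers bear 1 per unit; producers bear 2 per unit.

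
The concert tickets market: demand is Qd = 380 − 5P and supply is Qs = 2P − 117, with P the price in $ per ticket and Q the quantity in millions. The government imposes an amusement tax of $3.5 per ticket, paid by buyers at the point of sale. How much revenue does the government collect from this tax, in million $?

Tax revenue = $70 million.

Without the tax, 380 − 5P = 2P − 117 gives 7P = 497, so P* = $71 and Q* = 25.
With the tax collected from buyers, demand (in seller-price terms) shifts: Qd = 380 − 5(P + 3.5).
New equilibrium: buyers pay $72, sellers receive $68.5, Q = 20. (Wedge: Pb − Ps = 3.5.)
Revenue = t · Q = 3.5 · 20 = $70.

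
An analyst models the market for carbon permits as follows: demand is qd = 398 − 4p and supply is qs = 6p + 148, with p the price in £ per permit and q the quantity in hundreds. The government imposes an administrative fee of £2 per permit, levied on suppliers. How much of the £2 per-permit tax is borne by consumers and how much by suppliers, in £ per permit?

Before the tax: set 398 − 4p = 6p + 148 → p* = £25, q* = 298.
With the tax collected from suppliers, supply shifts: qs = 6(p − 2) + 148.
Solving gives q = 293.2 with consumers paying £26.2 and suppliers receiving £24.2 (the £2 wedge).
Burden on consumers: £1.2; on suppliers: £0.8. (They sum to £2.)

Consumers bear £1.2 per permit; suppliers bear £0.8 per permit.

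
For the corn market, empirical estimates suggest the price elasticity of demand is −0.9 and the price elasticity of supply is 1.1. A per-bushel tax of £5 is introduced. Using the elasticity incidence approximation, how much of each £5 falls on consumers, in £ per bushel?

Incidence ratio: consumers' share ≈ εs / (εs + |εd|) = 1.1 / (1.1 + 0.9) = 0.55.
So consumers bear ≈ 0.55 × £5 = £2.75; suppliers bear £2.25.

Consumers bear ≈ £2.75 per bushel.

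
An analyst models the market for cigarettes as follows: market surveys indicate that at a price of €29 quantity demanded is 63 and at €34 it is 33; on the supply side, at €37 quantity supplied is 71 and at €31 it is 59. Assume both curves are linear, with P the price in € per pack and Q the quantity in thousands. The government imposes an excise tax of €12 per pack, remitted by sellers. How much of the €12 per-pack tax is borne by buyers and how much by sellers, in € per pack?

Demand slope: (33 − 63)/(34 − 29) = -6, so Qd = 237 − 6P.
Supply slope: (59 − 71)/(31 − 37) = 2, so Qs = 2P − 3.
Before the tax: set 237 − 6P = 2P − 3 → P* = €30, Q* = 57.
With the tax collected from sellers, supply shifts: Qs = 2(P − 12) − 3.
Solving gives Q = 39 with buyers paying €33 and sellers receiving €21 (the €12 wedge).
Burden on buyers: €3; on sellers: €9. (They sum to €12.)

Buyers bear €3 per pack; sellers bear €9 per pack.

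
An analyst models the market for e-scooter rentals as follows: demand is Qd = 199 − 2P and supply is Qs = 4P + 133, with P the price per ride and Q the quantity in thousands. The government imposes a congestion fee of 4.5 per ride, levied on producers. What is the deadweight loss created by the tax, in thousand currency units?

Before the tax: set 199 − 2P = 4P + 133 → P* = 11, Q* = 177.
With the tax collected from producers, supply shifts: Qs = 4(P − 4.5) + 133.
New equilibrium: buyers pay 14, producers receive 9.5, Q = 171. (Wedge: Pb − Ps = 4.5.)
Quantity falls by |ΔQ| = |177 − 171| = 6.
DWL = ½ · t · |ΔQ| = ½ · 4.5 · 6 = 13.5.

Deadweight loss = 13.5 thousand.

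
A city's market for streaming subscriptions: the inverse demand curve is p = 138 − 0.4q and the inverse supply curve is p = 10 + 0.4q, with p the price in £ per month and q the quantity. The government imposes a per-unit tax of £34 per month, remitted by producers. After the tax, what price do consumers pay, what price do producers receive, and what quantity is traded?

Rewrite in direct form: qd = 345 − 2.5p and qs = 2.5p − 25.
Before the tax: set 345 − 2.5p = 2.5p − 25 → p* = £74, q* = 160.
With the tax collected from producers, supply shifts: qs = 2.5(p − 34) − 25.
Solving gives q = 117.5 with consumers paying £91 and producers receiving £57 (the £34 wedge).
The less price-elastic side of the market bears the larger share of a per-unit tax.

Consumers pay £91; producers receive £57; quantity = 117.5.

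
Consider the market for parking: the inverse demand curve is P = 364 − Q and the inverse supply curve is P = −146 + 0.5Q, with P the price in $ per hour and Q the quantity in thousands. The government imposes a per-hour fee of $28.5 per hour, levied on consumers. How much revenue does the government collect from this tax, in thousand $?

Tax revenue = $9148.5 thousand.

Rewrite in direct form: Qd = 364 − P and Qs = 2P + 292.
Before the tax: set 364 − P = 2P + 292 → P* = $24, Q* = 340.
With the tax collected from consumers, demand (in seller-price terms) shifts: Qd = 364 − (P + 28.5).
New equilibrium: consumers pay $43, producers receive $14.5, Q = 321. (Wedge: Pb − Ps = 28.5.)
Revenue = t · Q = 28.5 · 321 = $9148.5.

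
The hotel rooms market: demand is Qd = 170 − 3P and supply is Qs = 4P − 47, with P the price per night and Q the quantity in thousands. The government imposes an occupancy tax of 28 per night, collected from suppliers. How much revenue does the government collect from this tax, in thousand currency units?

Tax revenue = 812 thousand.

Before the tax: set 170 − 3P = 4P − 47 → P* = 31, Q* = 77.
With the tax collected from suppliers, supply shifts: Qs = 4(P − 28) − 47.
Solving gives Q = 29 with consumers paying 47 and suppliers receiving 19 (the 28 wedge).
Revenue = t · Q = 28 · 29 = 812.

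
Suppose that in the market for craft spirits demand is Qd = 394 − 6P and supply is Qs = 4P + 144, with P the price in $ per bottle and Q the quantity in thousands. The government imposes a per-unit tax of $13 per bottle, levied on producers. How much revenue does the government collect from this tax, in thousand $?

Tax revenue = $2766.4 thousand.

Before the tax: set 394 − 6P = 4P + 144 → P* = $25, Q* = 244.
With the tax collected from producers, supply shifts: Qs = 4(P − 13) + 144.
Solving gives Q = 212.8 with buyers paying $30.2 and producers receiving $17.2 (the $13 wedge).
Revenue = t · Q = 13 · 212.8 = $2766.4.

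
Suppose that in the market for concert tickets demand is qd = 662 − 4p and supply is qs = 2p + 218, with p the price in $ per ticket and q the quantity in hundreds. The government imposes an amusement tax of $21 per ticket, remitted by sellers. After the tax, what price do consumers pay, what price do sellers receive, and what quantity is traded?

Before the tax: set 662 − 4p = 2p + 218 → p* = $74, q* = 366.
With the tax collected from sellers, supply shifts: qs = 2(p − 21) + 218.
New equilibrium: consumers pay $81, sellers receive $60, q = 338. (Wedge: pb − ps = 21.)

Consumers pay $81; sellers receive $60; quantity = 338.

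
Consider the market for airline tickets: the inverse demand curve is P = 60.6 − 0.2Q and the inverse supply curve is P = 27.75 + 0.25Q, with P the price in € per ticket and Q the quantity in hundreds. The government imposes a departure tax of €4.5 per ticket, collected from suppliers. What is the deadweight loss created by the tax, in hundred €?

Deadweight loss = €22.5 hundred.

Rewrite in direct form: Qd = 303 − 5P and Qs = 4P − 111.
Before the tax: set 303 − 5P = 4P − 111 → P* = €46, Q* = 73.
With the tax collected from suppliers, supply shifts: Qs = 4(P − 4.5) − 111.
New equilibrium: buyers pay €48, suppliers receive €43.5, Q = 63. (Wedge: Pb − Ps = 4.5.)
Quantity falls by |ΔQ| = |73 − 63| = 10.
DWL = ½ · t · |ΔQ| = ½ · 4.5 · 10 = €22.5.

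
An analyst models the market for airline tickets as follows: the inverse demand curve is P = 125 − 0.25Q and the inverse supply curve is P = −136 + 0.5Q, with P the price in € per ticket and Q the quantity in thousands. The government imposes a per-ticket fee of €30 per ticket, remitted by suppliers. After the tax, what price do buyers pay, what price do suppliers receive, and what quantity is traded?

Inverting to Q(P) form: Qd = 500 − 4P; Qs = 2P + 272.
Before the tax: set 500 − 4P = 2P + 272 → P* = €38, Q* = 348.
With the tax collected from suppliers, supply shifts: Qs = 2(P − 30) + 272.
New equilibrium: buyers pay €48, suppliers receive €18, Q = 308. (Wedge: Pb − Ps = 30.)
The less price-elastic side of the market bears the larger share of a per-unit tax.

Buyers pay €48; suppliers receive €18; quantity = 308.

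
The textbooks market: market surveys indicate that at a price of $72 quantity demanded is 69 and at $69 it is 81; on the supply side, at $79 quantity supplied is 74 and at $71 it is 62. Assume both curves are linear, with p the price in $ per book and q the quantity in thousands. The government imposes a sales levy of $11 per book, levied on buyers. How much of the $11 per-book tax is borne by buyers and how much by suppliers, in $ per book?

Buyers bear $3 per book; suppliers bear $8 per book.

Demand slope: (81 − 69)/(69 − 72) = -4, so qd = 357 − 4p.
Supply slope: (62 − 74)/(71 − 79) = 1.5, so qs = 1.5p − 44.5.
Before the tax: set 357 − 4p = 1.5p − 44.5 → p* = $73, q* = 65.
With the tax collected from buyers, demand (in seller-price terms) shifts: qd = 357 − 4(p + 11).
New equilibrium: buyers pay $76, suppliers receive $65, q = 53. (Wedge: pb − ps = 11.)
Burden on buyers: $3; on suppliers: $8. (They sum to $11.)
The less price-elastic side of the market bears the larger share of a per-unit tax.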